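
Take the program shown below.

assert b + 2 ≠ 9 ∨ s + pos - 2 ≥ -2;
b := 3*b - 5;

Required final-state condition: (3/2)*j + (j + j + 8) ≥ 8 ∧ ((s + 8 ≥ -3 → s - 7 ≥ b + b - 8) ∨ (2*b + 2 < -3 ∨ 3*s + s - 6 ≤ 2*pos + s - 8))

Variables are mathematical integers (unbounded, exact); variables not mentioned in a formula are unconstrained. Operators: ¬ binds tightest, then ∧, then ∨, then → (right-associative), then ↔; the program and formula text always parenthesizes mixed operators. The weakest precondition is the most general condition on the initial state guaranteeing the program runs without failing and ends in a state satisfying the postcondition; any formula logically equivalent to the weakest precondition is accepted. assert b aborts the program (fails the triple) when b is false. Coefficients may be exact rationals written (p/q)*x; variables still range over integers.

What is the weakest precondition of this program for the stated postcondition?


Working backward. After the program, the postcondition (3/2)*j + (j + j + 8) ≥ 8 ∧ ((s + 8 ≥ -3 → s - 7 ≥ b + b - 8) ∨ (2*b + 2 < -3 ∨ 3*s + s - 6 ≤ 2*pos + s - 8)) must hold; in canonical form it is (7/2)*j ≥ 0 ∧ ((s ≥ -11 → s ≥ 2*b - 1) ∨ 2*b < -5 ∨ 3*s ≤ 2*pos - 2).
Before b := 3*b - 5: (7/2)*j ≥ 0 ∧ ((s ≥ -11 → s ≥ 6*b - 11) ∨ 6*b < 5 ∨ 3*s ≤ 2*pos - 2)
Before assert b + 2 ≠ 9 ∨ s + pos - 2 ≥ -2: (b ≠ 7 ∨ pos + s ≥ 0) ∧ (7/2)*j ≥ 0 ∧ ((s ≥ -11 → s ≥ 6*b - 11) ∨ 6*b < 5 ∨ 3*s ≤ 2*pos - 2)
Answer: WP = (b ≠ 7 ∨ pos + s ≥ 0) ∧ (7/2)*j ≥ 0 ∧ ((s ≥ -11 → s ≥ 6*b - 11) ∨ 6*b < 5 ∨ 3*s ≤ 2*pos - 2)


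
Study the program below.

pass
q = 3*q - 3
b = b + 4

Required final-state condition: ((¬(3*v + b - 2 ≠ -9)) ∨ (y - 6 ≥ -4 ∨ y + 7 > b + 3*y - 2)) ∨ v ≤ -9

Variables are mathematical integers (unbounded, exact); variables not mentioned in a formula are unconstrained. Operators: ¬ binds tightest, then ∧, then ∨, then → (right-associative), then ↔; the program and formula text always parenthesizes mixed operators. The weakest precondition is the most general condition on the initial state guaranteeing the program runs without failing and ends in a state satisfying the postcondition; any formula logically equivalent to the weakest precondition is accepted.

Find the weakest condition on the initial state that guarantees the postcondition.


Working backward. After the program, the postcondition ((¬(3*v + b - 2 ≠ -9)) ∨ (y - 6 ≥ -4 ∨ y + 7 > b + 3*y - 2)) ∨ v ≤ -9 must hold; in canonical form it is (¬(b + 3*v ≠ -7)) ∨ y ≥ 2 ∨ b + 2*y < 9 ∨ v ≤ -9.
Before b := b + 4: (¬(b + 3*v ≠ -11)) ∨ y ≥ 2 ∨ b + 2*y < 5 ∨ v ≤ -9
Before q := 3*q - 3: (¬(b + 3*v ≠ -11)) ∨ y ≥ 2 ∨ b + 2*y < 5 ∨ v ≤ -9
Before skip: (¬(b + 3*v ≠ -11)) ∨ y ≥ 2 ∨ b + 2*y < 5 ∨ v ≤ -9
Answer: WP = (¬(b + 3*v ≠ -11)) ∨ y ≥ 2 ∨ b + 2*y < 5 ∨ v ≤ -9


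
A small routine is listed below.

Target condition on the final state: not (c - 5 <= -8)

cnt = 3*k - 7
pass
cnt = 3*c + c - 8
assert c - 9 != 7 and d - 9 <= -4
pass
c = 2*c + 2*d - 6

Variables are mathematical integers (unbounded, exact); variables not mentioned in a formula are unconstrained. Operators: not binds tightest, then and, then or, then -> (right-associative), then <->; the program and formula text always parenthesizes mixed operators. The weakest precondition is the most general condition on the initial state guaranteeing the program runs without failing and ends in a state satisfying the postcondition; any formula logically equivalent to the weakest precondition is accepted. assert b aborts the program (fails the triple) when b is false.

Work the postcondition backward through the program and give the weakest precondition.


Working backward. After the program, the postcondition not (c - 5 <= -8) must hold; in canonical form it is not (c <= -3).
Before c := 2*c + 2*d - 6: not (2*c + 2*d <= 3)
Before skip: not (2*c + 2*d <= 3)
Before assert c - 9 != 7 and d - 9 <= -4: c != 16 and d <= 5 and (not (2*c + 2*d <= 3))
Before cnt := 3*c + c - 8: c != 16 and d <= 5 and (not (2*c + 2*d <= 3))
Before skip: c != 16 and d <= 5 and (not (2*c + 2*d <= 3))
Before cnt := 3*k - 7: c != 16 and d <= 5 and (not (2*c + 2*d <= 3))
Answer: WP = c != 16 and d <= 5 and (not (2*c + 2*d <= 3))


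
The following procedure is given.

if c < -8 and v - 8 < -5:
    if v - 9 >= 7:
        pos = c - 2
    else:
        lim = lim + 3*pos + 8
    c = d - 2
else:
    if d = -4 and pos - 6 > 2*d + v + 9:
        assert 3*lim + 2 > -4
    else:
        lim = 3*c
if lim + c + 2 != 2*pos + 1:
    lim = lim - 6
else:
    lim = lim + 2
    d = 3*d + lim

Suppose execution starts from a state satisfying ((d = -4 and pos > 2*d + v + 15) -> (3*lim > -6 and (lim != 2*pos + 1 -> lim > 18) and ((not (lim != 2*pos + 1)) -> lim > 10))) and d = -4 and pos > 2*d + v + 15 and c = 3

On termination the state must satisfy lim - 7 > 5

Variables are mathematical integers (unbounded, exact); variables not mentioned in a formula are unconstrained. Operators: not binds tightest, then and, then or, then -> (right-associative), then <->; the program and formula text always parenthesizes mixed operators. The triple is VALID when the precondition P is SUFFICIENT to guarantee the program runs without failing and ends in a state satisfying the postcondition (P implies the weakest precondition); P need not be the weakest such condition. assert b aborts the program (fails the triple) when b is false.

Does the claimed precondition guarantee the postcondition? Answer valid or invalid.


Working backward. After the program, the postcondition lim - 7 > 5 must hold; in canonical form it is lim > 12.
Then branch requires lim > 18; else branch requires lim > 10.
Before the if: (c + lim != 2*pos - 1 -> lim > 18) and ((not (c + lim != 2*pos - 1)) -> lim > 10)
Then branch requires (v >= 16 -> ((d + lim != 2*c - 3 -> lim > 18) and ((not (d + lim != 2*c - 3)) -> lim > 10))) and ((not (v >= 16)) -> ((d + lim + pos != -7 -> lim + 3*pos > 10) and ((not (d + lim + pos != -7)) -> lim + 3*pos > 2))); else branch requires ((d = -4 and pos > 2*d + v + 15) -> (3*lim > -6 and (c + lim != 2*pos - 1 -> lim > 18) and ((not (c + lim != 2*pos - 1)) -> lim > 10))) and ((not (d = -4 and pos > 2*d + v + 15)) -> ((4*c != 2*pos - 1 -> 3*c > 18) and ((not (4*c != 2*pos - 1)) -> 3*c > 10))).
Before the if: ((c < -8 and v < 3) -> ((v >= 16 -> ((d + lim != 2*c - 3 -> lim > 18) and ((not (d + lim != 2*c - 3)) -> lim > 10))) and ((not (v >= 16)) -> ((d + lim + pos != -7 -> lim + 3*pos > 10) and ((not (d + lim + pos != -7)) -> lim + 3*pos > 2))))) and ((not (c < -8 and v < 3)) -> (((d = -4 and pos > 2*d + v + 15) -> (3*lim > -6 and (c + lim != 2*pos - 1 -> lim > 18) and ((not (c + lim != 2*pos - 1)) -> lim > 10))) and ((not (d = -4 and pos > 2*d + v + 15)) -> ((4*c != 2*pos - 1 -> 3*c > 18) and ((not (4*c != 2*pos - 1)) -> 3*c > 10)))))
The weakest precondition is ((c < -8 and v < 3) -> ((v >= 16 -> ((d + lim != 2*c - 3 -> lim > 18) and ((not (d + lim != 2*c - 3)) -> lim > 10))) and ((not (v >= 16)) -> ((d + lim + pos != -7 -> lim + 3*pos > 10) and ((not (d + lim + pos != -7)) -> lim + 3*pos > 2))))) and ((not (c < -8 and v < 3)) -> (((d = -4 and pos > 2*d + v + 15) -> (3*lim > -6 and (c + lim != 2*pos - 1 -> lim > 18) and ((not (c + lim != 2*pos - 1)) -> lim > 10))) and ((not (d = -4 and pos > 2*d + v + 15)) -> ((4*c != 2*pos - 1 -> 3*c > 18) and ((not (4*c != 2*pos - 1)) -> 3*c > 10))))).
Check whether ((d = -4 and pos > 2*d + v + 15) -> (3*lim > -6 and (lim != 2*pos + 1 -> lim > 18) and ((not (lim != 2*pos + 1)) -> lim > 10))) and d = -4 and pos > 2*d + v + 15 and c = 3 implies it.
Countermodel: at the initial state c = 3, d = -4, lim = 11, pos = 5, v = -3, the precondition holds but the weakest precondition fails.
Answer: invalid


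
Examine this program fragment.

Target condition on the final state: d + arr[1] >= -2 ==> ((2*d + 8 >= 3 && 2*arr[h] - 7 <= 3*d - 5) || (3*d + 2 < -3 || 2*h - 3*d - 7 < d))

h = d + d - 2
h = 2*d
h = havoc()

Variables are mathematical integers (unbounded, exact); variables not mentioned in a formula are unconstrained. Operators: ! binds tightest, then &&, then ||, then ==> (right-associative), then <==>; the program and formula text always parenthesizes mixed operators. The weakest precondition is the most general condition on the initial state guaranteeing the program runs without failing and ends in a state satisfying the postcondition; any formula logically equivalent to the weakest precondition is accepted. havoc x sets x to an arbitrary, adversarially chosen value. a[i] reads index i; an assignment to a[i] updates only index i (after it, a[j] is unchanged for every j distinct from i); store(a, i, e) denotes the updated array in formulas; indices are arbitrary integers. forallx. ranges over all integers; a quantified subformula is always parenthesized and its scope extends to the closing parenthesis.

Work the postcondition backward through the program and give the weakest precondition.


Working backward. After the program, the postcondition d + arr[1] >= -2 ==> ((2*d + 8 >= 3 && 2*arr[h] - 7 <= 3*d - 5) || (3*d + 2 < -3 || 2*h - 3*d - 7 < d)) must hold; in canonical form it is arr[1] + d >= -2 ==> ((2*d >= -5 && 2*arr[h] <= 3*d + 2) || 3*d < -5 || 2*h < 4*d + 7).
Before havoc h: forall h_1. (arr[1] + d >= -2 ==> ((2*d >= -5 && 2*arr[h_1] <= 3*d + 2) || 3*d < -5 || 2*h_1 < 4*d + 7))
Before h := 2*d: forall h_1. (arr[1] + d >= -2 ==> ((2*d >= -5 && 2*arr[h_1] <= 3*d + 2) || 3*d < -5 || 2*h_1 < 4*d + 7))
Before h := d + d - 2: forall h_1. (arr[1] + d >= -2 ==> ((2*d >= -5 && 2*arr[h_1] <= 3*d + 2) || 3*d < -5 || 2*h_1 < 4*d + 7))
Answer: WP = forall h_1. (arr[1] + d >= -2 ==> ((2*d >= -5 && 2*arr[h_1] <= 3*d + 2) || 3*d < -5 || 2*h_1 < 4*d + 7))


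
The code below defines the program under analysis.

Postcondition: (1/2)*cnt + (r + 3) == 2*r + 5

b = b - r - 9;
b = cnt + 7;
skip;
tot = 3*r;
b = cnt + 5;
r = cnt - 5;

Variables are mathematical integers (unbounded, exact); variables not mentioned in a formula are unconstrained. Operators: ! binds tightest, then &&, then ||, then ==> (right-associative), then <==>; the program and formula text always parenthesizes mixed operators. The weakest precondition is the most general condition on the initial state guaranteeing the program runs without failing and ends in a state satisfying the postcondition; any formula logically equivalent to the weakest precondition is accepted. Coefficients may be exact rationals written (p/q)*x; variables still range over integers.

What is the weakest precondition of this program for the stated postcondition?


Working backward. After the program, the postcondition (1/2)*cnt + (r + 3) == 2*r + 5 must hold; in canonical form it is (1/2)*cnt == r + 2.
Before r := cnt - 5: (1/2)*cnt == 3
Before b := cnt + 5: (1/2)*cnt == 3
Before tot := 3*r: (1/2)*cnt == 3
Before skip: (1/2)*cnt == 3
Before b := cnt + 7: (1/2)*cnt == 3
Before b := b - r - 9: (1/2)*cnt == 3
Answer: WP = (1/2)*cnt == 3


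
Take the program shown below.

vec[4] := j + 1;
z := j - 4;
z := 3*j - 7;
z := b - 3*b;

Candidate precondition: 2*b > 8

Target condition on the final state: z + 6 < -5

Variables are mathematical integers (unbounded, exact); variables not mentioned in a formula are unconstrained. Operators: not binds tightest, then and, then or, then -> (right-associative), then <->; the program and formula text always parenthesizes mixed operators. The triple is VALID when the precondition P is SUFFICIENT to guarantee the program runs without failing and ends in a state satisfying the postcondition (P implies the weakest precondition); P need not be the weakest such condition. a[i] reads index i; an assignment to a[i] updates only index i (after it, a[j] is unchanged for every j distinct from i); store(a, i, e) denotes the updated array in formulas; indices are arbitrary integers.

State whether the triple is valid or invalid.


Working backward. After the program, the postcondition z + 6 < -5 must hold; in canonical form it is z < -11.
Before z := b - 3*b: 2*b > 11
Before z := 3*j - 7: 2*b > 11
Before z := j - 4: 2*b > 11
Before vec[4] := j + 1: 2*b > 11
The weakest precondition is 2*b > 11.
Check whether 2*b > 8 implies it.
Countermodel: at the initial state b = 5, the precondition holds but the weakest precondition fails.
Answer: invalid


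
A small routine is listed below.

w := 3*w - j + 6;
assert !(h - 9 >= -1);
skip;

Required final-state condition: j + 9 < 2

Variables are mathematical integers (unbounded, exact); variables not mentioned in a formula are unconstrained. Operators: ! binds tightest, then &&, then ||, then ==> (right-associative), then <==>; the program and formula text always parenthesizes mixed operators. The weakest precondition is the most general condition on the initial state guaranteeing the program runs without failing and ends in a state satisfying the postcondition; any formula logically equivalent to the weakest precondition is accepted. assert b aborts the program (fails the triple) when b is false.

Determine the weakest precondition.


Working backward. After the program, the postcondition j + 9 < 2 must hold; in canonical form it is j < -7.
Before skip: j < -7
Before assert !(h - 9 >= -1): (!(h >= 8)) && j < -7
Before w := 3*w - j + 6: (!(h >= 8)) && j < -7
Answer: WP = (!(h >= 8)) && j < -7


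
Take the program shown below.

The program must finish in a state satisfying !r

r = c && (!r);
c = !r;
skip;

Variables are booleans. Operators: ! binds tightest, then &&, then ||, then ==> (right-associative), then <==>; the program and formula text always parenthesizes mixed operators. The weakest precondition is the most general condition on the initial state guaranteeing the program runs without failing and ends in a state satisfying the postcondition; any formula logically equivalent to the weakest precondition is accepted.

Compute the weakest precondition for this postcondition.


Working backward. After the program, !r must hold.
Before skip: !r
Before c := !r: !r
Before r := c && (!r): !(c && (!r))
Answer: WP = !(c && (!r))


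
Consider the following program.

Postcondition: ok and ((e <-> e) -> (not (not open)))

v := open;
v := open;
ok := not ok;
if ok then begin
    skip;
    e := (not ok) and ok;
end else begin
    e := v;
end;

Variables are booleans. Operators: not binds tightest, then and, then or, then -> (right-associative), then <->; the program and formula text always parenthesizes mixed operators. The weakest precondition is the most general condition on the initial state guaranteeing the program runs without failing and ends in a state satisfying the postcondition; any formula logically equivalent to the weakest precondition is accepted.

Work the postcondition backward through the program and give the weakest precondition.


Working backward. After the program, the postcondition ok and ((e <-> e) -> (not (not open))) must hold; in canonical form it is ok and open.
Then branch requires ok and open; else branch requires ok and open.
Before the if: (ok -> (ok and open)) and ((not ok) -> (ok and open))
Before ok := not ok: ((not ok) -> ((not ok) and open)) and (ok -> ((not ok) and open))
Before v := open: ((not ok) -> ((not ok) and open)) and (ok -> ((not ok) and open))
Before v := open: ((not ok) -> ((not ok) and open)) and (ok -> ((not ok) and open))
Answer: WP = ((not ok) -> ((not ok) and open)) and (ok -> ((not ok) and open))


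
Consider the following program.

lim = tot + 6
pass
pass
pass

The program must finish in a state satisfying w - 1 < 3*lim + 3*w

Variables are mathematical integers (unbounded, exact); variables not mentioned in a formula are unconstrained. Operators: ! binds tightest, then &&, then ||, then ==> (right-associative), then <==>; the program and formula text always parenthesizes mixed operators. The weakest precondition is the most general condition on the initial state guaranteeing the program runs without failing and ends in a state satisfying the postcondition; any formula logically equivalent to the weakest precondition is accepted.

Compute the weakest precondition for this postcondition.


Working backward. After the program, the postcondition w - 1 < 3*lim + 3*w must hold; in canonical form it is 3*lim + 2*w > -1.
Before skip: 3*lim + 2*w > -1
Before skip: 3*lim + 2*w > -1
Before skip: 3*lim + 2*w > -1
Before lim := tot + 6: 3*tot + 2*w > -19
Answer: WP = 3*tot + 2*w > -19


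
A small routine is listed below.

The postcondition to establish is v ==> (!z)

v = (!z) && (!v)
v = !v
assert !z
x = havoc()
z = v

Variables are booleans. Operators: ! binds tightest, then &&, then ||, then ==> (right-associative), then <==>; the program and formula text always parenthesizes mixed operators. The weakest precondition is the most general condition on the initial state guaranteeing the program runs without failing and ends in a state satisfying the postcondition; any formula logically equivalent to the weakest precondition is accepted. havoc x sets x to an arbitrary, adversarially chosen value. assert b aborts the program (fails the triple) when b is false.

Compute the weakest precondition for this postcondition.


Working backward. After the program, v ==> (!z) must hold.
Before z := v: v ==> (!v)
Before havoc x: v ==> (!v)
Before assert !z: (!z) && (v ==> (!v))
Before v := !v: (!z) && ((!v) ==> v)
Before v := (!z) && (!v): (!z) && ((!((!z) && (!v))) ==> ((!z) && (!v)))
Answer: WP = (!z) && ((!((!z) && (!v))) ==> ((!z) && (!v)))


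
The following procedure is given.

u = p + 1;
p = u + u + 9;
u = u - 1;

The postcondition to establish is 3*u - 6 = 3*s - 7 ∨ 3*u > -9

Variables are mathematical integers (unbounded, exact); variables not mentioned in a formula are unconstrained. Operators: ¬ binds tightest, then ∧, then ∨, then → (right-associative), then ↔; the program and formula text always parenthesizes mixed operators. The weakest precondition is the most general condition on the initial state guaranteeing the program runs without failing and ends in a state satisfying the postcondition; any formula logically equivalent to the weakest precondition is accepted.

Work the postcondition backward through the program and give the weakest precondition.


Working backward. After the program, the postcondition 3*u - 6 = 3*s - 7 ∨ 3*u > -9 must hold; in canonical form it is 3*u = 3*s - 1 ∨ 3*u > -9.
Before u := u - 1: 3*u = 3*s + 2 ∨ 3*u > -6
Before p := u + u + 9: 3*u = 3*s + 2 ∨ 3*u > -6
Before u := p + 1: 3*p = 3*s - 1 ∨ 3*p > -9
Answer: WP = 3*p = 3*s - 1 ∨ 3*p > -9


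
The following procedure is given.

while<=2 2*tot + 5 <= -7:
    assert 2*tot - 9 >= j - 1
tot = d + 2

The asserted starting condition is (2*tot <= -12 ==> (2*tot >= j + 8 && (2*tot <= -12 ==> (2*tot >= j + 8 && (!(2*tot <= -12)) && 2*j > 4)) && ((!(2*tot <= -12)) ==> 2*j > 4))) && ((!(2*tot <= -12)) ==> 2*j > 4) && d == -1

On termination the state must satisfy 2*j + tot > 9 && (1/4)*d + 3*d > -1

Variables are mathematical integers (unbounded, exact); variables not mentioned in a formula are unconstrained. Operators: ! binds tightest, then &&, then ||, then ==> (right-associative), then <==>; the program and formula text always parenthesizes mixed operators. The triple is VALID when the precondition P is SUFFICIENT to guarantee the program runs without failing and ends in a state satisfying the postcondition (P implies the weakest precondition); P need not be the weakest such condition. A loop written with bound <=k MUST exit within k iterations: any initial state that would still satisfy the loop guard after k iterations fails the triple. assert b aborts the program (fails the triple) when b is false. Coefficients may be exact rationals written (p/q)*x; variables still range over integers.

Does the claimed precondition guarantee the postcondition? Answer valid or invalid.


Working backward. After the program, the postcondition 2*j + tot > 9 && (1/4)*d + 3*d > -1 must hold; in canonical form it is 2*j + tot > 9 && (13/4)*d > -1.
Before tot := d + 2: d + 2*j > 7 && (13/4)*d > -1
Before the loop (bound <=2), unroll the exhaustion recursion (WP_0 = exit-now case; WP_j = one more guarded iteration, up to j = 2):
  WP_0: (!(2*tot <= -12)) && d + 2*j > 7 && (13/4)*d > -1
  WP_1: (2*tot <= -12 ==> (2*tot >= j + 8 && (!(2*tot <= -12)) && d + 2*j > 7 && (13/4)*d > -1)) && ((!(2*tot <= -12)) ==> (d + 2*j > 7 && (13/4)*d > -1))
  WP_2: (2*tot <= -12 ==> (2*tot >= j + 8 && (2*tot <= -12 ==> (2*tot >= j + 8 && (!(2*tot <= -12)) && d + 2*j > 7 && (13/4)*d > -1)) && ((!(2*tot <= -12)) ==> (d + 2*j > 7 && (13/4)*d > -1)))) && ((!(2*tot <= -12)) ==> (d + 2*j > 7 && (13/4)*d > -1))
So before the loop: (2*tot <= -12 ==> (2*tot >= j + 8 && (2*tot <= -12 ==> (2*tot >= j + 8 && (!(2*tot <= -12)) && d + 2*j > 7 && (13/4)*d > -1)) && ((!(2*tot <= -12)) ==> (d + 2*j > 7 && (13/4)*d > -1)))) && ((!(2*tot <= -12)) ==> (d + 2*j > 7 && (13/4)*d > -1))
The weakest precondition is (2*tot <= -12 ==> (2*tot >= j + 8 && (2*tot <= -12 ==> (2*tot >= j + 8 && (!(2*tot <= -12)) && d + 2*j > 7 && (13/4)*d > -1)) && ((!(2*tot <= -12)) ==> (d + 2*j > 7 && (13/4)*d > -1)))) && ((!(2*tot <= -12)) ==> (d + 2*j > 7 && (13/4)*d > -1)).
Check whether (2*tot <= -12 ==> (2*tot >= j + 8 && (2*tot <= -12 ==> (2*tot >= j + 8 && (!(2*tot <= -12)) && 2*j > 4)) && ((!(2*tot <= -12)) ==> 2*j > 4))) && ((!(2*tot <= -12)) ==> 2*j > 4) && d == -1 implies it.
Countermodel: at the initial state d = -1, j = 3, tot = -5, the precondition holds but the weakest precondition fails.
Answer: invalid


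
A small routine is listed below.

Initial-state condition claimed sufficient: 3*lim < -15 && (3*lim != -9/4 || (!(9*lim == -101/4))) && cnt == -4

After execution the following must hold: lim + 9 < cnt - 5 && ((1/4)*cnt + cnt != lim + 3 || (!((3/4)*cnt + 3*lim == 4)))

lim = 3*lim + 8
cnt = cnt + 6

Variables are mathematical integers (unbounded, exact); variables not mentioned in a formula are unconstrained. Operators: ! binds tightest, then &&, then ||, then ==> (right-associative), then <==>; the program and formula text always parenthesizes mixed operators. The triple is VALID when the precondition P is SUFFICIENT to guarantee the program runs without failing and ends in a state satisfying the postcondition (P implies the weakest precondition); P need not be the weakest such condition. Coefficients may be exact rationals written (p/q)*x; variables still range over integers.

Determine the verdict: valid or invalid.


Working backward. After the program, the postcondition lim + 9 < cnt - 5 && ((1/4)*cnt + cnt != lim + 3 || (!((3/4)*cnt + 3*lim == 4))) must hold; in canonical form it is lim < cnt - 14 && ((5/4)*cnt != lim + 3 || (!((3/4)*cnt + 3*lim == 4))).
Before cnt := cnt + 6: lim < cnt - 8 && ((5/4)*cnt != lim - 9/2 || (!((3/4)*cnt + 3*lim == -1/2)))
Before lim := 3*lim + 8: 3*lim < cnt - 16 && ((5/4)*cnt != 3*lim + 7/2 || (!((3/4)*cnt + 9*lim == -49/2)))
The weakest precondition is 3*lim < cnt - 16 && ((5/4)*cnt != 3*lim + 7/2 || (!((3/4)*cnt + 9*lim == -49/2))).
Check whether 3*lim < -15 && (3*lim != -9/4 || (!(9*lim == -101/4))) && cnt == -4 implies it.
Countermodel: at the initial state cnt = -4, lim = -6, the precondition holds but the weakest precondition fails.
Answer: invalid


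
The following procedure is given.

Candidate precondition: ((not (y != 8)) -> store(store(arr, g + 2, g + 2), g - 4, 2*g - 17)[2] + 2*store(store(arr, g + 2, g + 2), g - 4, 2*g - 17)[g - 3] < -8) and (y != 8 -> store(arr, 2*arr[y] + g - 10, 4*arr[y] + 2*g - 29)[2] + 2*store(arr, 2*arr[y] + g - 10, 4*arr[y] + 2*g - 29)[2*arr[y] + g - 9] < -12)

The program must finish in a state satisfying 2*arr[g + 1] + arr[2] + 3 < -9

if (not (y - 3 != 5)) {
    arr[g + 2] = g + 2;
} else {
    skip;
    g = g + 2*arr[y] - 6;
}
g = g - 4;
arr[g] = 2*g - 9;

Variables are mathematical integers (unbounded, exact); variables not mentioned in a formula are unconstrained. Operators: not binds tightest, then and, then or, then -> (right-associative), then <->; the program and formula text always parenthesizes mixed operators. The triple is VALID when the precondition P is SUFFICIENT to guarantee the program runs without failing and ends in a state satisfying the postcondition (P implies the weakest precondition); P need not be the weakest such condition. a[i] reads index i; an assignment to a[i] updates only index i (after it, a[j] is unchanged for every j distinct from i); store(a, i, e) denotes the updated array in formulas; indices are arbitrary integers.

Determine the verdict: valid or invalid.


Working backward. After the program, the postcondition 2*arr[g + 1] + arr[2] + 3 < -9 must hold; in canonical form it is 2*arr[g + 1] + arr[2] < -12.
Before arr[g] := 2*g - 9: 2*store(arr, g, 2*g - 9)[g + 1] + store(arr, g, 2*g - 9)[2] < -12
Before g := g - 4: store(arr, g - 4, 2*g - 17)[2] + 2*store(arr, g - 4, 2*g - 17)[g - 3] < -12
Then branch requires store(store(arr, g + 2, g + 2), g - 4, 2*g - 17)[2] + 2*store(store(arr, g + 2, g + 2), g - 4, 2*g - 17)[g - 3] < -12; else branch requires store(arr, 2*arr[y] + g - 10, 4*arr[y] + 2*g - 29)[2] + 2*store(arr, 2*arr[y] + g - 10, 4*arr[y] + 2*g - 29)[2*arr[y] + g - 9] < -12.
Before the if: ((not (y != 8)) -> store(store(arr, g + 2, g + 2), g - 4, 2*g - 17)[2] + 2*store(store(arr, g + 2, g + 2), g - 4, 2*g - 17)[g - 3] < -12) and (y != 8 -> store(arr, 2*arr[y] + g - 10, 4*arr[y] + 2*g - 29)[2] + 2*store(arr, 2*arr[y] + g - 10, 4*arr[y] + 2*g - 29)[2*arr[y] + g - 9] < -12)
The weakest precondition is ((not (y != 8)) -> store(store(arr, g + 2, g + 2), g - 4, 2*g - 17)[2] + 2*store(store(arr, g + 2, g + 2), g - 4, 2*g - 17)[g - 3] < -12) and (y != 8 -> store(arr, 2*arr[y] + g - 10, 4*arr[y] + 2*g - 29)[2] + 2*store(arr, 2*arr[y] + g - 10, 4*arr[y] + 2*g - 29)[2*arr[y] + g - 9] < -12).
Check whether ((not (y != 8)) -> store(store(arr, g + 2, g + 2), g - 4, 2*g - 17)[2] + 2*store(store(arr, g + 2, g + 2), g - 4, 2*g - 17)[g - 3] < -8) and (y != 8 -> store(arr, 2*arr[y] + g - 10, 4*arr[y] + 2*g - 29)[2] + 2*store(arr, 2*arr[y] + g - 10, 4*arr[y] + 2*g - 29)[2*arr[y] + g - 9] < -12) implies it.
Countermodel: at the initial state arr = {[-5] = 3, [-4] = -11798, [1] = 3, [2] = 23587, [8] = 3, elsewhere 3}, g = -1, y = 8, the precondition holds but the weakest precondition fails.
Answer: invalid


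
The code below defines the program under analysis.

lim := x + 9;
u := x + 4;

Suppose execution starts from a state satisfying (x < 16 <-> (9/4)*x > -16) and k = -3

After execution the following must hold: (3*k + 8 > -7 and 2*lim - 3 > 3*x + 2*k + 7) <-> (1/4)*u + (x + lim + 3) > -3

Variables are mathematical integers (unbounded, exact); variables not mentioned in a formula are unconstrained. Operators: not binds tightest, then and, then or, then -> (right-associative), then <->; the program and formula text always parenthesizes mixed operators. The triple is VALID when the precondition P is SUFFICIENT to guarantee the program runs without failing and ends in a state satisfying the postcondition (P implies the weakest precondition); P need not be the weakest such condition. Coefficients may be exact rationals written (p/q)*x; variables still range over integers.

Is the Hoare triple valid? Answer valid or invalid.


Working backward. After the program, the postcondition (3*k + 8 > -7 and 2*lim - 3 > 3*x + 2*k + 7) <-> (1/4)*u + (x + lim + 3) > -3 must hold; in canonical form it is (3*k > -15 and 2*lim > 2*k + 3*x + 10) <-> lim + (1/4)*u + x > -6.
Before u := x + 4: (3*k > -15 and 2*lim > 2*k + 3*x + 10) <-> lim + (5/4)*x > -7
Before lim := x + 9: (3*k > -15 and 2*k + x < 8) <-> (9/4)*x > -16
The weakest precondition is (3*k > -15 and 2*k + x < 8) <-> (9/4)*x > -16.
Check whether (x < 16 <-> (9/4)*x > -16) and k = -3 implies it.
Countermodel: at the initial state k = -3, x = 14, the precondition holds but the weakest precondition fails.
Answer: invalid


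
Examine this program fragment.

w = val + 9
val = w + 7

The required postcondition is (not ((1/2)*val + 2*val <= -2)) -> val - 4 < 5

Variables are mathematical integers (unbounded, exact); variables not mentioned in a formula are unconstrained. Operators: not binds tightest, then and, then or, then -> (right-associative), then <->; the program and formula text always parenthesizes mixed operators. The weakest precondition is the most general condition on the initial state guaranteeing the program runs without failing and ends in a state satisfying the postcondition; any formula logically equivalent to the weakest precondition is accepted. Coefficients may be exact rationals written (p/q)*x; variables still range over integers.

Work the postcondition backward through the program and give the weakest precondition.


Working backward. After the program, the postcondition (not ((1/2)*val + 2*val <= -2)) -> val - 4 < 5 must hold; in canonical form it is (not ((5/2)*val <= -2)) -> val < 9.
Before val := w + 7: (not ((5/2)*w <= -39/2)) -> w < 2
Before w := val + 9: (not ((5/2)*val <= -42)) -> val < -7
Answer: WP = (not ((5/2)*val <= -42)) -> val < -7


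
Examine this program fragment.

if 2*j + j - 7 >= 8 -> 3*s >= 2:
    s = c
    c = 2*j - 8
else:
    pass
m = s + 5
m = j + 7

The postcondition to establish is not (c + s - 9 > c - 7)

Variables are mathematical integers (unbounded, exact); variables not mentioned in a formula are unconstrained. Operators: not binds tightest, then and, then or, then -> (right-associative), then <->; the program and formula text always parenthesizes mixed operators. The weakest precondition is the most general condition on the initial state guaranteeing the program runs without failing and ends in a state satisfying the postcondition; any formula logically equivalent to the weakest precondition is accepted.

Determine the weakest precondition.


Working backward. After the program, the postcondition not (c + s - 9 > c - 7) must hold; in canonical form it is not (s > 2).
Before m := j + 7: not (s > 2)
Before m := s + 5: not (s > 2)
Then branch requires not (c > 2); else branch requires not (s > 2).
Before the if: ((3*j >= 15 -> 3*s >= 2) -> (not (c > 2))) and ((not (3*j >= 15 -> 3*s >= 2)) -> (not (s > 2)))
Answer: WP = ((3*j >= 15 -> 3*s >= 2) -> (not (c > 2))) and ((not (3*j >= 15 -> 3*s >= 2)) -> (not (s > 2)))


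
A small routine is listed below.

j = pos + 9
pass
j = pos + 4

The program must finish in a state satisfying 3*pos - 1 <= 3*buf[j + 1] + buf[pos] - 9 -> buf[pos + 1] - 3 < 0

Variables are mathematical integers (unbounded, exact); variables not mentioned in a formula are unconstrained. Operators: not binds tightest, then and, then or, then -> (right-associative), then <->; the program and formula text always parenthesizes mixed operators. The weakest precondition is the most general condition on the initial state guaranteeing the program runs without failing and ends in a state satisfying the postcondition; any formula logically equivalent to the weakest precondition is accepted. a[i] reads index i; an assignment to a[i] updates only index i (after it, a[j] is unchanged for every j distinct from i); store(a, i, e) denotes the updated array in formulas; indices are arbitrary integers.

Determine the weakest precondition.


Working backward. After the program, the postcondition 3*pos - 1 <= 3*buf[j + 1] + buf[pos] - 9 -> buf[pos + 1] - 3 < 0 must hold; in canonical form it is 3*pos <= 3*buf[j + 1] + buf[pos] - 8 -> buf[pos + 1] < 3.
Before j := pos + 4: 3*pos <= 3*buf[pos + 5] + buf[pos] - 8 -> buf[pos + 1] < 3
Before skip: 3*pos <= 3*buf[pos + 5] + buf[pos] - 8 -> buf[pos + 1] < 3
Before j := pos + 9: 3*pos <= 3*buf[pos + 5] + buf[pos] - 8 -> buf[pos + 1] < 3
Answer: WP = 3*pos <= 3*buf[pos + 5] + buf[pos] - 8 -> buf[pos + 1] < 3


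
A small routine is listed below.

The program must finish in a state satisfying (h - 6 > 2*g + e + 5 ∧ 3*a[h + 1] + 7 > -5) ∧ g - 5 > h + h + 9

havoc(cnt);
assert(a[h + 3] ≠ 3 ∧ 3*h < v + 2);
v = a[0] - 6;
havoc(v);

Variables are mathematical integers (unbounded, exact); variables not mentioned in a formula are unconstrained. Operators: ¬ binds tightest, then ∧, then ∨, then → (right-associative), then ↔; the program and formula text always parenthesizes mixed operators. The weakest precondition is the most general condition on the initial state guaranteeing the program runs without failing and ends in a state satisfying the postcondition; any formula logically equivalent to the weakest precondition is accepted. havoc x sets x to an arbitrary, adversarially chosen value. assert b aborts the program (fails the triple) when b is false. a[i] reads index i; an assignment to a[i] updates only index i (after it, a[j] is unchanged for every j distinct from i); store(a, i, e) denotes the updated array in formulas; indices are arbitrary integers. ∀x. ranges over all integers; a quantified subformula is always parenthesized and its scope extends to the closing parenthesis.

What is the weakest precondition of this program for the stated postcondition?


Working backward. After the program, the postcondition (h - 6 > 2*g + e + 5 ∧ 3*a[h + 1] + 7 > -5) ∧ g - 5 > h + h + 9 must hold; in canonical form it is h > e + 2*g + 11 ∧ 3*a[h + 1] > -12 ∧ g > 2*h + 14.
Before havoc v: h > e + 2*g + 11 ∧ 3*a[h + 1] > -12 ∧ g > 2*h + 14
Before v := a[0] - 6: h > e + 2*g + 11 ∧ 3*a[h + 1] > -12 ∧ g > 2*h + 14
Before assert a[h + 3] ≠ 3 ∧ 3*h < v + 2: a[h + 3] ≠ 3 ∧ 3*h < v + 2 ∧ h > e + 2*g + 11 ∧ 3*a[h + 1] > -12 ∧ g > 2*h + 14
Before havoc cnt: a[h + 3] ≠ 3 ∧ 3*h < v + 2 ∧ h > e + 2*g + 11 ∧ 3*a[h + 1] > -12 ∧ g > 2*h + 14
Answer: WP = a[h + 3] ≠ 3 ∧ 3*h < v + 2 ∧ h > e + 2*g + 11 ∧ 3*a[h + 1] > -12 ∧ g > 2*h + 14


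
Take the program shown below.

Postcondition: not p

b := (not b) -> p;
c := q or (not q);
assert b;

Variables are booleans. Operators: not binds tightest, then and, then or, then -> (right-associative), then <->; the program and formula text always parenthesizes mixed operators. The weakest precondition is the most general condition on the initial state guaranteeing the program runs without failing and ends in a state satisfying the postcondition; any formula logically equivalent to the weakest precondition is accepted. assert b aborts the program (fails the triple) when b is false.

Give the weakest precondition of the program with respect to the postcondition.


Working backward. After the program, not p must hold.
Before assert b: b and (not p)
Before c := q or (not q): b and (not p)
Before b := (not b) -> p: ((not b) -> p) and (not p)
Answer: WP = ((not b) -> p) and (not p)


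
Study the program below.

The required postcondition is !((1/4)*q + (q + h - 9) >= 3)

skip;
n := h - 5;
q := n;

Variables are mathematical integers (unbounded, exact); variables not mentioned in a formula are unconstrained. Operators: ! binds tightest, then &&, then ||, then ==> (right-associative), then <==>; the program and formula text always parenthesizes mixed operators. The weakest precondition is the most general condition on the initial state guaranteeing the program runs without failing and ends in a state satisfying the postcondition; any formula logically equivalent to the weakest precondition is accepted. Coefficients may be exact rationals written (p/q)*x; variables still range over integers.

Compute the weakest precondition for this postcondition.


Working backward. After the program, the postcondition !((1/4)*q + (q + h - 9) >= 3) must hold; in canonical form it is !(h + (5/4)*q >= 12).
Before q := n: !(h + (5/4)*n >= 12)
Before n := h - 5: !((9/4)*h >= 73/4)
Before skip: !((9/4)*h >= 73/4)
Answer: WP = !((9/4)*h >= 73/4)


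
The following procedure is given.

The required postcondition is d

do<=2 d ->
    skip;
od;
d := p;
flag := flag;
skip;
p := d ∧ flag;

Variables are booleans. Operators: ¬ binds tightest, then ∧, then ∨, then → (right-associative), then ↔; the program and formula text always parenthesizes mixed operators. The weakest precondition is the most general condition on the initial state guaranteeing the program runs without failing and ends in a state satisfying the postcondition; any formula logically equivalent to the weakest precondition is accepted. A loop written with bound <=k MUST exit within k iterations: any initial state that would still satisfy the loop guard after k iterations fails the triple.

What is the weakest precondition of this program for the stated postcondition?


Working backward. After the program, d must hold.
Before p := d ∧ flag: d
Before skip: d
Before flag := flag: d
Before d := p: p
Before the loop (bound <=2), unroll the exhaustion recursion (WP_0 = exit-now case; WP_j = one more guarded iteration, up to j = 2):
  WP_0: (¬d) ∧ p
  WP_1: (d → ((¬d) ∧ p)) ∧ ((¬d) → p)
  WP_2: (d → ((d → ((¬d) ∧ p)) ∧ ((¬d) → p))) ∧ ((¬d) → p)
So before the loop: (d → ((d → ((¬d) ∧ p)) ∧ ((¬d) → p))) ∧ ((¬d) → p)
Answer: WP = (d → ((d → ((¬d) ∧ p)) ∧ ((¬d) → p))) ∧ ((¬d) → p)


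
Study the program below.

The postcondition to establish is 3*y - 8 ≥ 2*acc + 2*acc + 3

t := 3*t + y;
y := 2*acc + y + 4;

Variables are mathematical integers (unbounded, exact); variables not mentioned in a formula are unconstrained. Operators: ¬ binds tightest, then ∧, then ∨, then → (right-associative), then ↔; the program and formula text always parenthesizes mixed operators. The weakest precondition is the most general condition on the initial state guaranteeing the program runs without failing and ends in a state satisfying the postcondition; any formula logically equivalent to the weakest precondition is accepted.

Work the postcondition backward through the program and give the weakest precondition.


Working backward. After the program, the postcondition 3*y - 8 ≥ 2*acc + 2*acc + 3 must hold; in canonical form it is 3*y ≥ 4*acc + 11.
Before y := 2*acc + y + 4: 2*acc + 3*y ≥ -1
Before t := 3*t + y: 2*acc + 3*y ≥ -1
Answer: WP = 2*acc + 3*y ≥ -1


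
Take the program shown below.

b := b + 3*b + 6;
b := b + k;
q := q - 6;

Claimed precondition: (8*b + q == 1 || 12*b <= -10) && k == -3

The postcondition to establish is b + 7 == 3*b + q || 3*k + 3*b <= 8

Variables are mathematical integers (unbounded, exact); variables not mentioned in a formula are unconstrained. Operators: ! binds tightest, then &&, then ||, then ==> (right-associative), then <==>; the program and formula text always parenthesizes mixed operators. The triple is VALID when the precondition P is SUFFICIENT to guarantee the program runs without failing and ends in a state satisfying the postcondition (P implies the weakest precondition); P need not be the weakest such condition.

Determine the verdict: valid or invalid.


Working backward. After the program, the postcondition b + 7 == 3*b + q || 3*k + 3*b <= 8 must hold; in canonical form it is 2*b + q == 7 || 3*b + 3*k <= 8.
Before q := q - 6: 2*b + q == 13 || 3*b + 3*k <= 8
Before b := b + k: 2*b + 2*k + q == 13 || 3*b + 6*k <= 8
Before b := b + 3*b + 6: 8*b + 2*k + q == 1 || 12*b + 6*k <= -10
The weakest precondition is 8*b + 2*k + q == 1 || 12*b + 6*k <= -10.
Check whether (8*b + q == 1 || 12*b <= -10) && k == -3 implies it.
Countermodel: at the initial state b = 1, k = -3, q = -7, the precondition holds but the weakest precondition fails.
Answer: invalid


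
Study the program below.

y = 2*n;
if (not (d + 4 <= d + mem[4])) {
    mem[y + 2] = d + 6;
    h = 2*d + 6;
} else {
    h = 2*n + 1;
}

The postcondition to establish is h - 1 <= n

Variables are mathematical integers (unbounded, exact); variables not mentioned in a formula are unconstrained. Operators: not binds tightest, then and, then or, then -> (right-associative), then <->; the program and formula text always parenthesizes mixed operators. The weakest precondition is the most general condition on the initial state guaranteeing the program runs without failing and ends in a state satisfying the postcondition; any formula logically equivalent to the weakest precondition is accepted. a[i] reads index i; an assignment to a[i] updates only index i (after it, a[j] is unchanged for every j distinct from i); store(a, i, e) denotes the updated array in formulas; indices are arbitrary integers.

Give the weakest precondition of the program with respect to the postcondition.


Working backward. After the program, the postcondition h - 1 <= n must hold; in canonical form it is h <= n + 1.
Then branch requires 2*d <= n - 5; else branch requires n <= 0.
Before the if: ((not (mem[4] >= 4)) -> 2*d <= n - 5) and (mem[4] >= 4 -> n <= 0)
Before y := 2*n: ((not (mem[4] >= 4)) -> 2*d <= n - 5) and (mem[4] >= 4 -> n <= 0)
Answer: WP = ((not (mem[4] >= 4)) -> 2*d <= n - 5) and (mem[4] >= 4 -> n <= 0)
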